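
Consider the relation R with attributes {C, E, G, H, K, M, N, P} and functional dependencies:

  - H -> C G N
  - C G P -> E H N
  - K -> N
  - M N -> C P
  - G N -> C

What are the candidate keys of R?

Attributes K, M never appear on any right-hand side, so every candidate key must contain {K, M}.
{K, M}⁺ = {C, K, M, N, P}, which is not all of the schema, so we must add further attributes.
{G, K, M}⁺: K→N adds N; MN→CP adds C, P; CGP→EHN adds E, H → {C, E, G, H, K, M, N, P}. Minimal: {K, M}⁺ = {C, K, M, N, P}; {G, M}⁺ = {G, M}; {G, K}⁺ = {C, G, K, N} — none reach the full schema.
{H, K, M}⁺: H→CGN adds C, G, N; MN→CP adds P; CGP→EHN adds E → {C, E, G, H, K, M, N, P}. Minimal: {K, M}⁺ = {C, K, M, N, P}; {H, M}⁺ = {C, E, G, H, M, N, P}; {H, K}⁺ = {C, G, H, K, N} — none reach the full schema.
Any other superkey contains one of these as a subset, so there are no further candidate keys.

{G, K, M}, {H, K, M}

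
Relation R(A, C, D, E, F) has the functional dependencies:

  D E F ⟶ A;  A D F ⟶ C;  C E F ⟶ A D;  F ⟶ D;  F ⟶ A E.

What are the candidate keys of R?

{F}

Attribute F never appears on the right-hand side of any dependency, so F must belong to every candidate key.
{F}⁺ = {A, C, D, E, F}, which is all of the schema, so {F} is the only candidate key.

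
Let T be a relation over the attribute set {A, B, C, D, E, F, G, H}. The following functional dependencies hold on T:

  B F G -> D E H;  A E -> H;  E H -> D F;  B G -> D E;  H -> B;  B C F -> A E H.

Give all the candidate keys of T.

(C, G, H), (A, B, C, G), (A, C, E, G), (B, C, F, G)

Attributes C, G never appear on any right-hand side, so every candidate key must contain {C, G}.
{C, G}⁺ = {C, G}, which is not all of the schema, so we must add further attributes.
{C, G, H}⁺: H→B adds B; BG→DE adds D, E; EH→DF adds F; BCF→AEH adds A → {A, B, C, D, E, F, G, H}.
{A, B, C, G}⁺: BG→DE adds D, E; AE→H adds H; EH→DF adds F → {A, B, C, D, E, F, G, H}.
{A, C, E, G}⁺: AE→H adds H; EH→DF adds D, F; H→B adds B → {A, B, C, D, E, F, G, H}.
{B, C, F, G}⁺: BFG→DEH adds D, E, H; BCF→AEH adds A → {A, B, C, D, E, F, G, H}.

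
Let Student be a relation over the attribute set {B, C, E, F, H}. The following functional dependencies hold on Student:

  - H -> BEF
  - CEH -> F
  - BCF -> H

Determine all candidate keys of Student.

Attribute C never appears on the right-hand side of any dependency, so C must belong to every candidate key.
{C}⁺ = {C}, which is not all of the schema, so we must add further attributes.
{C, H}⁺: H→BEF adds B, E, F → {B, C, E, F, H}. Minimal: {H}⁺ = {B, E, F, H}; {C}⁺ = {C} — none reach the full schema.
{B, C, F}⁺: BCF→H adds H; H→BEF adds E → {B, C, E, F, H}. Minimal: {C, F}⁺ = {C, F}; {B, F}⁺ = {B, F}; {B, C}⁺ = {B, C} — none reach the full schema.

(C, H), (B, C, F)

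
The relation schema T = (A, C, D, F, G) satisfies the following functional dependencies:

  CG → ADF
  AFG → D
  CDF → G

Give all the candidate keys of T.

{C, G}; {C, D, F}

Attribute C never appears on the right-hand side of any dependency, so C must belong to every candidate key.
{C}⁺ = {C}, which is not all of the schema, so we must add further attributes.
{C, G}⁺: CG→ADF adds A, D, F → {A, C, D, F, G}.
{C, D, F}⁺: CDF→G adds G; CG→ADF adds A → {A, C, D, F, G}.
Any other superkey contains one of these as a subset, so there are no further candidate keys.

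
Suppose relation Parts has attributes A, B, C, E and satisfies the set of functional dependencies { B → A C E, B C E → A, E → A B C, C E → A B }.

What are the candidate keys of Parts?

{B}; {E}

{B}⁺: B→ACE adds A, C, E → {A, B, C, E}.
{E}⁺: E→ABC adds A, B, C → {A, B, C, E}.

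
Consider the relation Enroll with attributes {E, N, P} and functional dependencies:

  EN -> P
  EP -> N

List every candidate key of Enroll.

Attribute E never appears on the right-hand side of any dependency, so E must belong to every candidate key.
{E}⁺ = {E}, which is not all of the schema, so we must add further attributes.
{E, N}⁺: EN→P adds P → {E, N, P}.
{E, P}⁺: EP→N adds N → {E, N, P}.
Any other superkey contains one of these as a subset, so there are no further candidate keys.

(E, N), (E, P)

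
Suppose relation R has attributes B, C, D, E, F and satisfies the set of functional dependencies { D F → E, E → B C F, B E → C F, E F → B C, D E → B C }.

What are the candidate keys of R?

{D, E}⁺: E→BCF adds B, C, F → {B, C, D, E, F}.
{D, F}⁺: DF→E adds E; E→BCF adds B, C → {B, C, D, E, F}.

{D, E}; {D, F}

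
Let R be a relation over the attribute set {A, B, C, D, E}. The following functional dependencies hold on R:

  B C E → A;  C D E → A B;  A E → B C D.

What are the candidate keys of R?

{A, E}, {B, C, E}, {C, D, E}

Attribute E never appears on the right-hand side of any dependency, so E must belong to every candidate key.
{E}⁺ = {E}, which is not all of the schema, so we must add further attributes.
{A, E}⁺: AE→BCD adds B, C, D → {A, B, C, D, E}. Minimal: {E}⁺ = {E}; {A}⁺ = {A} — none reach the full schema.
{B, C, E}⁺: BCE→A adds A; AE→BCD adds D → {A, B, C, D, E}. Minimal: {C, E}⁺ = {C, E}; {B, E}⁺ = {B, E}; {B, C}⁺ = {B, C} — none reach the full schema.
{C, D, E}⁺: CDE→AB adds A, B → {A, B, C, D, E}. Minimal: {D, E}⁺ = {D, E}; {C, E}⁺ = {C, E}; {C, D}⁺ = {C, D} — none reach the full schema.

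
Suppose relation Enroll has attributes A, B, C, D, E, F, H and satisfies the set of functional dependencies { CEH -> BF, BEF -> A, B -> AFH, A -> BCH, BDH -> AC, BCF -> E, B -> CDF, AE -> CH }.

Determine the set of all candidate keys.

{A}⁺: A→BCH adds B, C, H; B→CDF adds D, F; BCF→E adds E → {A, B, C, D, E, F, H}.
{B}⁺: B→AFH adds A, F, H; A→BCH adds C; BCF→E adds E; B→CDF adds D → {A, B, C, D, E, F, H}.
{C, E, H}⁺: CEH→BF adds B, F; BEF→A adds A; B→CDF adds D → {A, B, C, D, E, F, H}. Minimal: {E, H}⁺ = {E, H}; {C, H}⁺ = {C, H}; {C, E}⁺ = {C, E} — none reach the full schema.

A, B, CEH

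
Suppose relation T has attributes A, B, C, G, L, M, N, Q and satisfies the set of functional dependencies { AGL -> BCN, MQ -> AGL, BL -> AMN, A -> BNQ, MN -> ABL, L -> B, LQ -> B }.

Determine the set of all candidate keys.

{L}; {A, M}; {M, N}; {M, Q}

{L}⁺: L→B adds B; BL→AMN adds A, M, N; A→BNQ adds Q; MQ→AGL adds G; AGL→BCN adds C → {A, B, C, G, L, M, N, Q}.
{A, M}⁺: A→BNQ adds B, N, Q; MN→ABL adds L; MQ→AGL adds G; AGL→BCN adds C → {A, B, C, G, L, M, N, Q}. Minimal: {M}⁺ = {M}; {A}⁺ = {A, B, N, Q} — none reach the full schema.
{M, N}⁺: MN→ABL adds A, B, L; A→BNQ adds Q; MQ→AGL adds G; AGL→BCN adds C → {A, B, C, G, L, M, N, Q}. Minimal: {N}⁺ = {N}; {M}⁺ = {M} — none reach the full schema.
{M, Q}⁺: MQ→AGL adds A, G, L; A→BNQ adds B, N; AGL→BCN adds C → {A, B, C, G, L, M, N, Q}. Minimal: {Q}⁺ = {Q}; {M}⁺ = {M} — none reach the full schema.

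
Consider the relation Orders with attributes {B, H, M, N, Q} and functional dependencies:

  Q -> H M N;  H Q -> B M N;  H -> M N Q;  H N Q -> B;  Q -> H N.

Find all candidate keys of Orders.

{H}, {Q}

{H}⁺: H→MNQ adds M, N, Q; HNQ→B adds B → {B, H, M, N, Q}.
{Q}⁺: Q→HMN adds H, M, N; HQ→BMN adds B → {B, H, M, N, Q}.
Any other superkey contains one of these as a subset, so there are no further candidate keys.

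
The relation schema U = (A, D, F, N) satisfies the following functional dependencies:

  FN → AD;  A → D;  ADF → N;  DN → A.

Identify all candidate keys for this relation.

{A, F}, {F, N}

Attribute F never appears on the right-hand side of any dependency, so F must belong to every candidate key.
{F}⁺ = {F}, which is not all of the schema, so we must add further attributes.
{A, F}⁺: A→D adds D; ADF→N adds N → {A, D, F, N}.
{F, N}⁺: FN→AD adds A, D → {A, D, F, N}.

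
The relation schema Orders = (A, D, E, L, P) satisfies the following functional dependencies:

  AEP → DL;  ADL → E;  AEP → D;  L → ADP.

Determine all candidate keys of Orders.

L, AEP

{L}⁺: L→ADP adds A, D, P; ADL→E adds E → {A, D, E, L, P}.
{A, E, P}⁺: AEP→DL adds D, L → {A, D, E, L, P}.
Any other superkey contains one of these as a subset, so there are no further candidate keys.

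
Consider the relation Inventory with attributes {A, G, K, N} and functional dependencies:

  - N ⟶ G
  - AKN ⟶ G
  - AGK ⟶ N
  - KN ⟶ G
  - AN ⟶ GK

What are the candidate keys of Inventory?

{A, N}⁺: N→G adds G; AN→GK adds K → {A, G, K, N}.
{A, G, K}⁺: AGK→N adds N → {A, G, K, N}.
Any other superkey contains one of these as a subset, so there are no further candidate keys.

AN, AGK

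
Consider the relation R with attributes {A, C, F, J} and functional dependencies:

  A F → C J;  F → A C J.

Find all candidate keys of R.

(F)

Attribute F never appears on the right-hand side of any dependency, so F must belong to every candidate key.
{F}⁺ = {A, C, F, J}, which is all of the schema, so {F} is the only candidate key.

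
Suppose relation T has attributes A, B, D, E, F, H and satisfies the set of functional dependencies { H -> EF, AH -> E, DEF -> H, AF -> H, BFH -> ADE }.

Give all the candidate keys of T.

BH, ABF, BDEF

Attribute B never appears on the right-hand side of any dependency, so B must belong to every candidate key.
{B}⁺ = {B}, which is not all of the schema, so we must add further attributes.
{B, H}⁺: H→EF adds E, F; BFH→ADE adds A, D → {A, B, D, E, F, H}. Minimal: {H}⁺ = {E, F, H}; {B}⁺ = {B} — none reach the full schema.
{A, B, F}⁺: AF→H adds H; BFH→ADE adds D, E → {A, B, D, E, F, H}. Minimal: {B, F}⁺ = {B, F}; {A, F}⁺ = {A, E, F, H}; {A, B}⁺ = {A, B} — none reach the full schema.
{B, D, E, F}⁺: DEF→H adds H; BFH→ADE adds A → {A, B, D, E, F, H}. Minimal: {D, E, F}⁺ = {D, E, F, H}; {B, E, F}⁺ = {B, E, F}; {B, D, F}⁺ = {B, D, F}; … — none reach the full schema.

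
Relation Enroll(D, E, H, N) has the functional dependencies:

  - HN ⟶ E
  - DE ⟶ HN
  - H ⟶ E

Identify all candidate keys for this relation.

{D, E}; {D, H}

Attribute D never appears on the right-hand side of any dependency, so D must belong to every candidate key.
{D}⁺ = {D}, which is not all of the schema, so we must add further attributes.
{D, E}⁺: DE→HN adds H, N → {D, E, H, N}. Minimal: {E}⁺ = {E}; {D}⁺ = {D} — none reach the full schema.
{D, H}⁺: H→E adds E; DE→HN adds N → {D, E, H, N}. Minimal: {H}⁺ = {E, H}; {D}⁺ = {D} — none reach the full schema.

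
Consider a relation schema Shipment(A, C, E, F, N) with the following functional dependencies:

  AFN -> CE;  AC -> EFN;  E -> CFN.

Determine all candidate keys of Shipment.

Attribute A never appears on the right-hand side of any dependency, so A must belong to every candidate key.
{A}⁺ = {A}, which is not all of the schema, so we must add further attributes.
{A, C}⁺: AC→EFN adds E, F, N → {A, C, E, F, N}.
{A, E}⁺: E→CFN adds C, F, N → {A, C, E, F, N}.
{A, F, N}⁺: AFN→CE adds C, E → {A, C, E, F, N}.

{A, C}, {A, E}, {A, F, N}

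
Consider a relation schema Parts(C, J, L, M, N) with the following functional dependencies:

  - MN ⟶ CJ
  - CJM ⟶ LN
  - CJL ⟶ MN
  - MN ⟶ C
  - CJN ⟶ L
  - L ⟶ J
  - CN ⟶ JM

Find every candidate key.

{C, L}⁺: L→J adds J; CJL→MN adds M, N → {C, J, L, M, N}. Minimal: {L}⁺ = {J, L}; {C}⁺ = {C} — none reach the full schema.
{C, N}⁺: CN→JM adds J, M; CJM→LN adds L → {C, J, L, M, N}. Minimal: {N}⁺ = {N}; {C}⁺ = {C} — none reach the full schema.
{M, N}⁺: MN→CJ adds C, J; CJM→LN adds L → {C, J, L, M, N}. Minimal: {N}⁺ = {N}; {M}⁺ = {M} — none reach the full schema.
{C, J, M}⁺: CJM→LN adds L, N → {C, J, L, M, N}. Minimal: {J, M}⁺ = {J, M}; {C, M}⁺ = {C, M}; {C, J}⁺ = {C, J} — none reach the full schema.
Any other superkey contains one of these as a subset, so there are no further candidate keys.

CL, CN, MN, CJM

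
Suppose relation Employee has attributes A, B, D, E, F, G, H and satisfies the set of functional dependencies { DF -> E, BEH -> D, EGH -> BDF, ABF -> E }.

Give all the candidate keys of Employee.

{A, E, G, H}, {A, B, F, G, H}, {A, D, F, G, H}

Attributes A, G, H never appear on any right-hand side, so every candidate key must contain {A, G, H}.
{A, G, H}⁺ = {A, G, H}, which is not all of the schema, so we must add further attributes.
{A, E, G, H}⁺: EGH→BDF adds B, D, F → {A, B, D, E, F, G, H}. Minimal: {E, G, H}⁺ = {B, D, E, F, G, H}; {A, G, H}⁺ = {A, G, H}; {A, E, H}⁺ = {A, E, H}; … — none reach the full schema.
{A, B, F, G, H}⁺: ABF→E adds E; BEH→D adds D → {A, B, D, E, F, G, H}. Minimal: {B, F, G, H}⁺ = {B, F, G, H}; {A, F, G, H}⁺ = {A, F, G, H}; {A, B, G, H}⁺ = {A, B, G, H}; … — none reach the full schema.
{A, D, F, G, H}⁺: DF→E adds E; EGH→BDF adds B → {A, B, D, E, F, G, H}. Minimal: {D, F, G, H}⁺ = {B, D, E, F, G, H}; {A, F, G, H}⁺ = {A, F, G, H}; {A, D, G, H}⁺ = {A, D, G, H}; … — none reach the full schema.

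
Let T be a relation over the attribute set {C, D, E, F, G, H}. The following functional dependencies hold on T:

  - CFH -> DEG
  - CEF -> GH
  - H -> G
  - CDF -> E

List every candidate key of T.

Attributes C, F never appear on any right-hand side, so every candidate key must contain {C, F}.
{C, F}⁺ = {C, F}, which is not all of the schema, so we must add further attributes.
{C, D, F}⁺: CDF→E adds E; CEF→GH adds G, H → {C, D, E, F, G, H}.
{C, E, F}⁺: CEF→GH adds G, H; CFH→DEG adds D → {C, D, E, F, G, H}.
{C, F, H}⁺: CFH→DEG adds D, E, G → {C, D, E, F, G, H}.
Any other superkey contains one of these as a subset, so there are no further candidate keys.

(C, D, F); (C, E, F); (C, F, H)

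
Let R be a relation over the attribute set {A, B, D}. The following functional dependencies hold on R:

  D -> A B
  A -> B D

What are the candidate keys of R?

{A}; {D}

{A}⁺: A→BD adds B, D → {A, B, D}.
{D}⁺: D→AB adds A, B → {A, B, D}.
Any other superkey contains one of these as a subset, so there are no further candidate keys.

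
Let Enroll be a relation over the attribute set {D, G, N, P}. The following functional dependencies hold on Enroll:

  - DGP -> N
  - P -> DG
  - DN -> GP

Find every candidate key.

{P}⁺: P→DG adds D, G; DGP→N adds N → {D, G, N, P}.
{D, N}⁺: DN→GP adds G, P → {D, G, N, P}. Minimal: {N}⁺ = {N}; {D}⁺ = {D} — none reach the full schema.

{P}; {D, N}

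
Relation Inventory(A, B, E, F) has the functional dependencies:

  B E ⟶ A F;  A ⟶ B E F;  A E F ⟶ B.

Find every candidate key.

{A}, {B, E}

{A}⁺: A→BEF adds B, E, F → {A, B, E, F}.
{B, E}⁺: BE→AF adds A, F → {A, B, E, F}.
Any other superkey contains one of these as a subset, so there are no further candidate keys.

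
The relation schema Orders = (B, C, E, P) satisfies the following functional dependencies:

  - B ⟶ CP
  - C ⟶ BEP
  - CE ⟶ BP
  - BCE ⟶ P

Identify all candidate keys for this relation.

{B}⁺: B→CP adds C, P; C→BEP adds E → {B, C, E, P}.
{C}⁺: C→BEP adds B, E, P → {B, C, E, P}.
Any other superkey contains one of these as a subset, so there are no further candidate keys.

B, C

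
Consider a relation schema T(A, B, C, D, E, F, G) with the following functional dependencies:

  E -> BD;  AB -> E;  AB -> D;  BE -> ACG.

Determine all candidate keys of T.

Attribute F never appears on the right-hand side of any dependency, so F must belong to every candidate key.
{F}⁺ = {F}, which is not all of the schema, so we must add further attributes.
{E, F}⁺: E→BD adds B, D; BE→ACG adds A, C, G → {A, B, C, D, E, F, G}. Minimal: {F}⁺ = {F}; {E}⁺ = {A, B, C, D, E, G} — none reach the full schema.
{A, B, F}⁺: AB→E adds E; AB→D adds D; BE→ACG adds C, G → {A, B, C, D, E, F, G}. Minimal: {B, F}⁺ = {B, F}; {A, F}⁺ = {A, F}; {A, B}⁺ = {A, B, C, D, E, G} — none reach the full schema.

EF, ABF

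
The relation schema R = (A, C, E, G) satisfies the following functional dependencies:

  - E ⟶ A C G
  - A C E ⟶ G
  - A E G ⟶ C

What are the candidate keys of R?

Attribute E never appears on the right-hand side of any dependency, so E must belong to every candidate key.
{E}⁺ = {A, C, E, G}, which is all of the schema, so {E} is the only candidate key.

{E}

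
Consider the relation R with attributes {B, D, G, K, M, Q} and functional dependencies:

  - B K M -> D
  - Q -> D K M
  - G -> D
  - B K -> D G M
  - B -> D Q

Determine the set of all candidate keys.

Attribute B never appears on the right-hand side of any dependency, so B must belong to every candidate key.
{B}⁺ = {B, D, G, K, M, Q}, which is all of the schema, so {B} is the only candidate key.

{B}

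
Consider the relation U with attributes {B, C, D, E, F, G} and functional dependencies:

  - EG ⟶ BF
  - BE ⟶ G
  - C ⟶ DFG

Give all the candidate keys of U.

{C, E}

Attributes C, E never appear on any right-hand side, so every candidate key must contain {C, E}.
{C, E}⁺ = {B, C, D, E, F, G}, which is all of the schema, so {C, E} is the only candidate key.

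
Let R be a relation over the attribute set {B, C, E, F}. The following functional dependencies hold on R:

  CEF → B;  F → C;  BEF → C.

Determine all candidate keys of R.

{E, F}

Attributes E, F never appear on any right-hand side, so every candidate key must contain {E, F}.
{E, F}⁺ = {B, C, E, F}, which is all of the schema, so {E, F} is the only candidate key.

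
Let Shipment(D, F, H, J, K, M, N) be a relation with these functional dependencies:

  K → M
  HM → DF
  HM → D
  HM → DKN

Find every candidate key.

{H, J, K}, {H, J, M}

{H, J, K}⁺: K→M adds M; HM→DF adds D, F; HM→DKN adds N → {D, F, H, J, K, M, N}.
{H, J, M}⁺: HM→DF adds D, F; HM→DKN adds K, N → {D, F, H, J, K, M, N}.
Any other superkey contains one of these as a subset, so there are no further candidate keys.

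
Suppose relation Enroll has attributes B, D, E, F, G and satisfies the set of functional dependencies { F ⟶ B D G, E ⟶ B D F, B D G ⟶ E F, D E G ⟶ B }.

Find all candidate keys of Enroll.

{E}, {F}, {B, D, G}

{E}⁺: E→BDF adds B, D, F; F→BDG adds G → {B, D, E, F, G}.
{F}⁺: F→BDG adds B, D, G; BDG→EF adds E → {B, D, E, F, G}.
{B, D, G}⁺: BDG→EF adds E, F → {B, D, E, F, G}. Minimal: {D, G}⁺ = {D, G}; {B, G}⁺ = {B, G}; {B, D}⁺ = {B, D} — none reach the full schema.
Any other superkey contains one of these as a subset, so there are no further candidate keys.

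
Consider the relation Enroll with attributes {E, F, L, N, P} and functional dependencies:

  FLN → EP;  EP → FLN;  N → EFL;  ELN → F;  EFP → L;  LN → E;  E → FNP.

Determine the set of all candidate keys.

{E}⁺: E→FNP adds F, N, P; EP→FLN adds L → {E, F, L, N, P}.
{N}⁺: N→EFL adds E, F, L; E→FNP adds P → {E, F, L, N, P}.
Any other superkey contains one of these as a subset, so there are no further candidate keys.

{E}, {N}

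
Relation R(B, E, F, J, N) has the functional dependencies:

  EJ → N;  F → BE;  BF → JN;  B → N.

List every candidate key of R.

{F}⁺: F→BE adds B, E; BF→JN adds J, N → {B, E, F, J, N}.

F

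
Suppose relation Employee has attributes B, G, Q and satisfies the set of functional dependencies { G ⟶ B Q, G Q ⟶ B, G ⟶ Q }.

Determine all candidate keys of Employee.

G

Attribute G never appears on the right-hand side of any dependency, so G must belong to every candidate key.
{G}⁺ = {B, G, Q}, which is all of the schema, so {G} is the only candidate key.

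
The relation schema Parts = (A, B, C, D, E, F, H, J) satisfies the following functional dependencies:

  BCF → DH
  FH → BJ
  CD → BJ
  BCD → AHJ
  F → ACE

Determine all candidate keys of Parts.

(B, F), (D, F), (F, H)

Attribute F never appears on the right-hand side of any dependency, so F must belong to every candidate key.
{F}⁺ = {A, C, E, F}, which is not all of the schema, so we must add further attributes.
{B, F}⁺: F→ACE adds A, C, E; BCF→DH adds D, H; FH→BJ adds J → {A, B, C, D, E, F, H, J}. Minimal: {F}⁺ = {A, C, E, F}; {B}⁺ = {B} — none reach the full schema.
{D, F}⁺: F→ACE adds A, C, E; CD→BJ adds B, J; BCD→AHJ adds H → {A, B, C, D, E, F, H, J}. Minimal: {F}⁺ = {A, C, E, F}; {D}⁺ = {D} — none reach the full schema.
{F, H}⁺: FH→BJ adds B, J; F→ACE adds A, C, E; BCF→DH adds D → {A, B, C, D, E, F, H, J}. Minimal: {H}⁺ = {H}; {F}⁺ = {A, C, E, F} — none reach the full schema.
Any other superkey contains one of these as a subset, so there are no further candidate keys.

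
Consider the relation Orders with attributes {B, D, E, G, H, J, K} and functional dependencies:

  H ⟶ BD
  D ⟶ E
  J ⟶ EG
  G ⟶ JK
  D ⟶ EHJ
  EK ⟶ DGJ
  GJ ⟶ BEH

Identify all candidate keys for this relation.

(D), (G), (H), (J), (E, K)

{D}⁺: D→E adds E; D→EHJ adds H, J; H→BD adds B; J→EG adds G; G→JK adds K → {B, D, E, G, H, J, K}.
{G}⁺: G→JK adds J, K; GJ→BEH adds B, E, H; H→BD adds D → {B, D, E, G, H, J, K}.
{H}⁺: H→BD adds B, D; D→E adds E; D→EHJ adds J; J→EG adds G; G→JK adds K → {B, D, E, G, H, J, K}.
{J}⁺: J→EG adds E, G; G→JK adds K; EK→DGJ adds D; GJ→BEH adds B, H → {B, D, E, G, H, J, K}.
{E, K}⁺: EK→DGJ adds D, G, J; GJ→BEH adds B, H → {B, D, E, G, H, J, K}.
Any other superkey contains one of these as a subset, so there are no further candidate keys.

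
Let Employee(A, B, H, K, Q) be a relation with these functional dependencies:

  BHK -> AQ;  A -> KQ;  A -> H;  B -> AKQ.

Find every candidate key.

Attribute B never appears on the right-hand side of any dependency, so B must belong to every candidate key.
{B}⁺ = {A, B, H, K, Q}, which is all of the schema, so {B} is the only candidate key.

B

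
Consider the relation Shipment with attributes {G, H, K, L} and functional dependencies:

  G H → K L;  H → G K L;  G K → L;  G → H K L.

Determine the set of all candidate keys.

{G}⁺: G→HKL adds H, K, L → {G, H, K, L}.
{H}⁺: H→GKL adds G, K, L → {G, H, K, L}.
Any other superkey contains one of these as a subset, so there are no further candidate keys.

{G}, {H}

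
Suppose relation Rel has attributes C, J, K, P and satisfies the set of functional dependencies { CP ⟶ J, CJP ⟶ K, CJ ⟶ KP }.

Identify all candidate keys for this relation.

(C, J), (C, P)

Attribute C never appears on the right-hand side of any dependency, so C must belong to every candidate key.
{C}⁺ = {C}, which is not all of the schema, so we must add further attributes.
{C, J}⁺: CJ→KP adds K, P → {C, J, K, P}.
{C, P}⁺: CP→J adds J; CJP→K adds K → {C, J, K, P}.
Any other superkey contains one of these as a subset, so there are no further candidate keys.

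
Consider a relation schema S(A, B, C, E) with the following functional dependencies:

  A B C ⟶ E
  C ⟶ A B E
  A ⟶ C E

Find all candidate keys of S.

(A), (C)

{A}⁺: A→CE adds C, E; C→ABE adds B → {A, B, C, E}.
{C}⁺: C→ABE adds A, B, E → {A, B, C, E}.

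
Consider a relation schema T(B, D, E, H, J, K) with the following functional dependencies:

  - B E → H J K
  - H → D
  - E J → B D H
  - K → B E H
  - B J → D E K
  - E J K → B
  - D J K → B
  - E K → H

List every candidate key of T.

{K}⁺: K→BEH adds B, E, H; BE→HJK adds J; H→D adds D → {B, D, E, H, J, K}.
{B, E}⁺: BE→HJK adds H, J, K; H→D adds D → {B, D, E, H, J, K}. Minimal: {E}⁺ = {E}; {B}⁺ = {B} — none reach the full schema.
{B, J}⁺: BJ→DEK adds D, E, K; EK→H adds H → {B, D, E, H, J, K}. Minimal: {J}⁺ = {J}; {B}⁺ = {B} — none reach the full schema.
{E, J}⁺: EJ→BDH adds B, D, H; BJ→DEK adds K → {B, D, E, H, J, K}. Minimal: {J}⁺ = {J}; {E}⁺ = {E} — none reach the full schema.
Any other superkey contains one of these as a subset, so there are no further candidate keys.

(K), (B, E), (B, J), (E, J)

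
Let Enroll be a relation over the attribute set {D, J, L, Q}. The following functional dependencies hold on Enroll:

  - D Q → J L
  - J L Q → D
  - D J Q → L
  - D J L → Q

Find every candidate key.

(D, Q), (D, J, L), (J, L, Q)

{D, Q}⁺: DQ→JL adds J, L → {D, J, L, Q}. Minimal: {Q}⁺ = {Q}; {D}⁺ = {D} — none reach the full schema.
{D, J, L}⁺: DJL→Q adds Q → {D, J, L, Q}. Minimal: {J, L}⁺ = {J, L}; {D, L}⁺ = {D, L}; {D, J}⁺ = {D, J} — none reach the full schema.
{J, L, Q}⁺: JLQ→D adds D → {D, J, L, Q}. Minimal: {L, Q}⁺ = {L, Q}; {J, Q}⁺ = {J, Q}; {J, L}⁺ = {J, L} — none reach the full schema.
Any other superkey contains one of these as a subset, so there are no further candidate keys.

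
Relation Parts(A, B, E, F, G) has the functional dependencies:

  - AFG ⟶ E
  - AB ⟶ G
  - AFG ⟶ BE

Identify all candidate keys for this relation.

{A, B, F}, {A, F, G}

Attributes A, F never appear on any right-hand side, so every candidate key must contain {A, F}.
{A, F}⁺ = {A, F}, which is not all of the schema, so we must add further attributes.
{A, B, F}⁺: AB→G adds G; AFG→BE adds E → {A, B, E, F, G}.
{A, F, G}⁺: AFG→E adds E; AFG→BE adds B → {A, B, E, F, G}.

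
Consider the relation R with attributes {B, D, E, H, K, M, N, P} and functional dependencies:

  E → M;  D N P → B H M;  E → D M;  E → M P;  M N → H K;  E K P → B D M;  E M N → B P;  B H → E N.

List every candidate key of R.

{B, H}; {E, N}; {B, M, N}; {D, N, P}; {E, H, K}

{B, H}⁺: BH→EN adds E, N; E→M adds M; E→DM adds D; E→MP adds P; MN→HK adds K → {B, D, E, H, K, M, N, P}. Minimal: {H}⁺ = {H}; {B}⁺ = {B} — none reach the full schema.
{E, N}⁺: E→M adds M; E→DM adds D; E→MP adds P; MN→HK adds H, K; EKP→BDM adds B → {B, D, E, H, K, M, N, P}. Minimal: {N}⁺ = {N}; {E}⁺ = {D, E, M, P} — none reach the full schema.
{B, M, N}⁺: MN→HK adds H, K; BH→EN adds E; E→DM adds D; E→MP adds P → {B, D, E, H, K, M, N, P}. Minimal: {M, N}⁺ = {H, K, M, N}; {B, N}⁺ = {B, N}; {B, M}⁺ = {B, M} — none reach the full schema.
{D, N, P}⁺: DNP→BHM adds B, H, M; MN→HK adds K; BH→EN adds E → {B, D, E, H, K, M, N, P}. Minimal: {N, P}⁺ = {N, P}; {D, P}⁺ = {D, P}; {D, N}⁺ = {D, N} — none reach the full schema.
{E, H, K}⁺: E→M adds M; E→DM adds D; E→MP adds P; EKP→BDM adds B; BH→EN adds N → {B, D, E, H, K, M, N, P}. Minimal: {H, K}⁺ = {H, K}; {E, K}⁺ = {B, D, E, K, M, P}; {E, H}⁺ = {D, E, H, M, P} — none reach the full schema.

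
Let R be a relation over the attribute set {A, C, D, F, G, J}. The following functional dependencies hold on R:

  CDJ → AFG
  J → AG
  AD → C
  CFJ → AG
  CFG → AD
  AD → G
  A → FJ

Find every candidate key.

{A, C}⁺: A→FJ adds F, J; J→AG adds G; CFG→AD adds D → {A, C, D, F, G, J}.
{A, D}⁺: AD→C adds C; AD→G adds G; A→FJ adds F, J → {A, C, D, F, G, J}.
{C, J}⁺: J→AG adds A, G; A→FJ adds F; CFG→AD adds D → {A, C, D, F, G, J}.
{D, J}⁺: J→AG adds A, G; AD→C adds C; A→FJ adds F → {A, C, D, F, G, J}.
{C, F, G}⁺: CFG→AD adds A, D; A→FJ adds J → {A, C, D, F, G, J}.
Any other superkey contains one of these as a subset, so there are no further candidate keys.

{A, C}, {A, D}, {C, J}, {D, J}, {C, F, G}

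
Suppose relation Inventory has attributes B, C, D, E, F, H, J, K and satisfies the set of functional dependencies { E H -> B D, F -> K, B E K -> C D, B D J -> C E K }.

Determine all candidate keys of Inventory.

Attributes F, H, J never appear on any right-hand side, so every candidate key must contain {F, H, J}.
{F, H, J}⁺ = {F, H, J, K}, which is not all of the schema, so we must add further attributes.
{E, F, H, J}⁺: EH→BD adds B, D; F→K adds K; BEK→CD adds C → {B, C, D, E, F, H, J, K}. Minimal: {F, H, J}⁺ = {F, H, J, K}; {E, H, J}⁺ = {B, C, D, E, H, J, K}; {E, F, J}⁺ = {E, F, J, K}; … — none reach the full schema.
{B, D, F, H, J}⁺: F→K adds K; BDJ→CEK adds C, E → {B, C, D, E, F, H, J, K}. Minimal: {D, F, H, J}⁺ = {D, F, H, J, K}; {B, F, H, J}⁺ = {B, F, H, J, K}; {B, D, H, J}⁺ = {B, C, D, E, H, J, K}; … — none reach the full schema.

{E, F, H, J}, {B, D, F, H, J}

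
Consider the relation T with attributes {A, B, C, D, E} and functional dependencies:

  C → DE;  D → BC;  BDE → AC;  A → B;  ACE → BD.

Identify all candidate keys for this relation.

{C}⁺: C→DE adds D, E; D→BC adds B; BDE→AC adds A → {A, B, C, D, E}.
{D}⁺: D→BC adds B, C; C→DE adds E; BDE→AC adds A → {A, B, C, D, E}.
Any other superkey contains one of these as a subset, so there are no further candidate keys.

C, D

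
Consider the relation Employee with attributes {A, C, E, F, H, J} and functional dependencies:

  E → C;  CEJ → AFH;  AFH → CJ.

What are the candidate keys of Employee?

EJ, AEFH

Attribute E never appears on the right-hand side of any dependency, so E must belong to every candidate key.
{E}⁺ = {C, E}, which is not all of the schema, so we must add further attributes.
{E, J}⁺: E→C adds C; CEJ→AFH adds A, F, H → {A, C, E, F, H, J}. Minimal: {J}⁺ = {J}; {E}⁺ = {C, E} — none reach the full schema.
{A, E, F, H}⁺: E→C adds C; AFH→CJ adds J → {A, C, E, F, H, J}. Minimal: {E, F, H}⁺ = {C, E, F, H}; {A, F, H}⁺ = {A, C, F, H, J}; {A, E, H}⁺ = {A, C, E, H}; … — none reach the full schema.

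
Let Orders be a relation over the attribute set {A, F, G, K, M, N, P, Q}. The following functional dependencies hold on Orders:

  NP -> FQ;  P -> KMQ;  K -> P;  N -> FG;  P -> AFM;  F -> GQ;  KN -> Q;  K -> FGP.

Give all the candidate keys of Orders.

Attribute N never appears on the right-hand side of any dependency, so N must belong to every candidate key.
{N}⁺ = {F, G, N, Q}, which is not all of the schema, so we must add further attributes.
{K, N}⁺: K→P adds P; N→FG adds F, G; P→AFM adds A, M; F→GQ adds Q → {A, F, G, K, M, N, P, Q}.
{N, P}⁺: NP→FQ adds F, Q; P→KMQ adds K, M; N→FG adds G; P→AFM adds A → {A, F, G, K, M, N, P, Q}.

{K, N}, {N, P}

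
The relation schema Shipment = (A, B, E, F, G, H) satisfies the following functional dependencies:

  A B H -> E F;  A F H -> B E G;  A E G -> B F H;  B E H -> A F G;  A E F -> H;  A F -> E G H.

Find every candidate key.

{A, F}⁺: AF→EGH adds E, G, H; AFH→BEG adds B → {A, B, E, F, G, H}.
{A, B, H}⁺: ABH→EF adds E, F; AFH→BEG adds G → {A, B, E, F, G, H}.
{A, E, G}⁺: AEG→BFH adds B, F, H → {A, B, E, F, G, H}.
{B, E, H}⁺: BEH→AFG adds A, F, G → {A, B, E, F, G, H}.

{A, F}, {A, B, H}, {A, E, G}, {B, E, H}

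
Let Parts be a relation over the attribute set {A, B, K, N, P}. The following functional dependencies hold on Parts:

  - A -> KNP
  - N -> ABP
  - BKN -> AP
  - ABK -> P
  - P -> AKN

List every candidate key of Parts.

A, N, P

{A}⁺: A→KNP adds K, N, P; N→ABP adds B → {A, B, K, N, P}.
{N}⁺: N→ABP adds A, B, P; P→AKN adds K → {A, B, K, N, P}.
{P}⁺: P→AKN adds A, K, N; N→ABP adds B → {A, B, K, N, P}.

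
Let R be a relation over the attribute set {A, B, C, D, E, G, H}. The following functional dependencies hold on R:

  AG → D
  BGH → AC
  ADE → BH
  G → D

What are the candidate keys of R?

Attributes E, G never appear on any right-hand side, so every candidate key must contain {E, G}.
{E, G}⁺ = {D, E, G}, which is not all of the schema, so we must add further attributes.
{A, E, G}⁺: AG→D adds D; ADE→BH adds B, H; BGH→AC adds C → {A, B, C, D, E, G, H}. Minimal: {E, G}⁺ = {D, E, G}; {A, G}⁺ = {A, D, G}; {A, E}⁺ = {A, E} — none reach the full schema.
{B, E, G, H}⁺: BGH→AC adds A, C; G→D adds D → {A, B, C, D, E, G, H}. Minimal: {E, G, H}⁺ = {D, E, G, H}; {B, G, H}⁺ = {A, B, C, D, G, H}; {B, E, H}⁺ = {B, E, H}; … — none reach the full schema.
Any other superkey contains one of these as a subset, so there are no further candidate keys.

(A, E, G), (B, E, G, H)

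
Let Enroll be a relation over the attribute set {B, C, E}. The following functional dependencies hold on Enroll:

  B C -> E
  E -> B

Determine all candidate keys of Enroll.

{B, C}⁺: BC→E adds E → {B, C, E}. Minimal: {C}⁺ = {C}; {B}⁺ = {B} — none reach the full schema.
{C, E}⁺: E→B adds B → {B, C, E}. Minimal: {E}⁺ = {B, E}; {C}⁺ = {C} — none reach the full schema.
Any other superkey contains one of these as a subset, so there are no further candidate keys.

BC, CE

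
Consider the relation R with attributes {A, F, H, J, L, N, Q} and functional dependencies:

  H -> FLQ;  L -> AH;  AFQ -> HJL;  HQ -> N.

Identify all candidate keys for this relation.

{H}, {L}, {A, F, Q}

{H}⁺: H→FLQ adds F, L, Q; L→AH adds A; AFQ→HJL adds J; HQ→N adds N → {A, F, H, J, L, N, Q}.
{L}⁺: L→AH adds A, H; H→FLQ adds F, Q; AFQ→HJL adds J; HQ→N adds N → {A, F, H, J, L, N, Q}.
{A, F, Q}⁺: AFQ→HJL adds H, J, L; HQ→N adds N → {A, F, H, J, L, N, Q}. Minimal: {F, Q}⁺ = {F, Q}; {A, Q}⁺ = {A, Q}; {A, F}⁺ = {A, F} — none reach the full schema.
Any other superkey contains one of these as a subset, so there are no further candidate keys.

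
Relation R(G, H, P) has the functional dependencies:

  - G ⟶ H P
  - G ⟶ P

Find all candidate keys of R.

Attribute G never appears on the right-hand side of any dependency, so G must belong to every candidate key.
{G}⁺ = {G, H, P}, which is all of the schema, so {G} is the only candidate key.

{G}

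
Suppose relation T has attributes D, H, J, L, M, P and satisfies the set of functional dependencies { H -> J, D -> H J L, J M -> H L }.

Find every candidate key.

Attributes D, M, P never appear on any right-hand side, so every candidate key must contain {D, M, P}.
{D, M, P}⁺ = {D, H, J, L, M, P}, which is all of the schema, so {D, M, P} is the only candidate key.

{D, M, P}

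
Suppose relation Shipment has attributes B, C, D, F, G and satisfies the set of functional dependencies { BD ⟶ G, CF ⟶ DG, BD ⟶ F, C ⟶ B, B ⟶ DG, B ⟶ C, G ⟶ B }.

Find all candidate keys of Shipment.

{B}⁺: B→DG adds D, G; B→C adds C; BD→F adds F → {B, C, D, F, G}.
{C}⁺: C→B adds B; B→DG adds D, G; BD→F adds F → {B, C, D, F, G}.
{G}⁺: G→B adds B; B→DG adds D; B→C adds C; BD→F adds F → {B, C, D, F, G}.
Any other superkey contains one of these as a subset, so there are no further candidate keys.

B; C; G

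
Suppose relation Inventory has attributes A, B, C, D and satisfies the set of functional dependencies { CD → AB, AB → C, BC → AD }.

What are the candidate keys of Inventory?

{A, B}⁺: AB→C adds C; BC→AD adds D → {A, B, C, D}.
{B, C}⁺: BC→AD adds A, D → {A, B, C, D}.
{C, D}⁺: CD→AB adds A, B → {A, B, C, D}.
Any other superkey contains one of these as a subset, so there are no further candidate keys.

(A, B), (B, C), (C, D)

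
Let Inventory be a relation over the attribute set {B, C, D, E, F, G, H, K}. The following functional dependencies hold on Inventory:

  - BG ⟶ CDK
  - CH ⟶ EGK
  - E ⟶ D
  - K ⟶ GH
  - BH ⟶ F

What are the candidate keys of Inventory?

{B, G}, {B, K}, {B, C, H}

Attribute B never appears on the right-hand side of any dependency, so B must belong to every candidate key.
{B}⁺ = {B}, which is not all of the schema, so we must add further attributes.
{B, G}⁺: BG→CDK adds C, D, K; K→GH adds H; BH→F adds F; CH→EGK adds E → {B, C, D, E, F, G, H, K}.
{B, K}⁺: K→GH adds G, H; BH→F adds F; BG→CDK adds C, D; CH→EGK adds E → {B, C, D, E, F, G, H, K}.
{B, C, H}⁺: CH→EGK adds E, G, K; E→D adds D; BH→F adds F → {B, C, D, E, F, G, H, K}.
Any other superkey contains one of these as a subset, so there are no further candidate keys.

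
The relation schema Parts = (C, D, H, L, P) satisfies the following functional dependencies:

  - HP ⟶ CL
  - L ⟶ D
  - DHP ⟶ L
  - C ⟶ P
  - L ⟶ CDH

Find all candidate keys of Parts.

{L}⁺: L→D adds D; L→CDH adds C, H; C→P adds P → {C, D, H, L, P}.
{C, H}⁺: C→P adds P; HP→CL adds L; L→D adds D → {C, D, H, L, P}.
{H, P}⁺: HP→CL adds C, L; L→D adds D → {C, D, H, L, P}.

{L}, {C, H}, {H, P}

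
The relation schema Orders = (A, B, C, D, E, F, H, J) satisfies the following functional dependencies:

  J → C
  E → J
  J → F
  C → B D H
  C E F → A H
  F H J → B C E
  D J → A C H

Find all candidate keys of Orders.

{E}⁺: E→J adds J; J→F adds F; J→C adds C; C→BDH adds B, D, H; CEF→AH adds A → {A, B, C, D, E, F, H, J}.
{J}⁺: J→C adds C; J→F adds F; C→BDH adds B, D, H; FHJ→BCE adds E; DJ→ACH adds A → {A, B, C, D, E, F, H, J}.
Any other superkey contains one of these as a subset, so there are no further candidate keys.

{E}, {J}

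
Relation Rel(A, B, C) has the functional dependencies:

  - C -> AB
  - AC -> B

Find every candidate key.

{C}

Attribute C never appears on the right-hand side of any dependency, so C must belong to every candidate key.
{C}⁺ = {A, B, C}, which is all of the schema, so {C} is the only candidate key.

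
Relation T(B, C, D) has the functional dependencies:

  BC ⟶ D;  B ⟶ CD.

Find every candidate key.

{B}

Attribute B never appears on the right-hand side of any dependency, so B must belong to every candidate key.
{B}⁺ = {B, C, D}, which is all of the schema, so {B} is the only candidate key.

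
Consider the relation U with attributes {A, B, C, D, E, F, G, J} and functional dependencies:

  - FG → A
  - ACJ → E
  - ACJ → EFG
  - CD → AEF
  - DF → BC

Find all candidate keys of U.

Attributes D, J never appear on any right-hand side, so every candidate key must contain {D, J}.
{D, J}⁺ = {D, J}, which is not all of the schema, so we must add further attributes.
{C, D, J}⁺: CD→AEF adds A, E, F; DF→BC adds B; ACJ→EFG adds G → {A, B, C, D, E, F, G, J}. Minimal: {D, J}⁺ = {D, J}; {C, J}⁺ = {C, J}; {C, D}⁺ = {A, B, C, D, E, F} — none reach the full schema.
{D, F, J}⁺: DF→BC adds B, C; CD→AEF adds A, E; ACJ→EFG adds G → {A, B, C, D, E, F, G, J}. Minimal: {F, J}⁺ = {F, J}; {D, J}⁺ = {D, J}; {D, F}⁺ = {A, B, C, D, E, F} — none reach the full schema.
Any other superkey contains one of these as a subset, so there are no further candidate keys.

{C, D, J}, {D, F, J}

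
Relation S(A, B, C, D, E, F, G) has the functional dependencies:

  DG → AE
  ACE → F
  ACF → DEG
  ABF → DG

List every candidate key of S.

ABCE, ABCF, BCDG

Attributes B, C never appear on any right-hand side, so every candidate key must contain {B, C}.
{B, C}⁺ = {B, C}, which is not all of the schema, so we must add further attributes.
{A, B, C, E}⁺: ACE→F adds F; ACF→DEG adds D, G → {A, B, C, D, E, F, G}.
{A, B, C, F}⁺: ACF→DEG adds D, E, G → {A, B, C, D, E, F, G}.
{B, C, D, G}⁺: DG→AE adds A, E; ACE→F adds F → {A, B, C, D, E, F, G}.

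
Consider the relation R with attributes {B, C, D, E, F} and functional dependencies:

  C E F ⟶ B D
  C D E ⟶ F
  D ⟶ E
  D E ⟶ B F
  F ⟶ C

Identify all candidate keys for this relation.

{D}⁺: D→E adds E; DE→BF adds B, F; F→C adds C → {B, C, D, E, F}.
{E, F}⁺: F→C adds C; CEF→BD adds B, D → {B, C, D, E, F}.
Any other superkey contains one of these as a subset, so there are no further candidate keys.

{D}; {E, F}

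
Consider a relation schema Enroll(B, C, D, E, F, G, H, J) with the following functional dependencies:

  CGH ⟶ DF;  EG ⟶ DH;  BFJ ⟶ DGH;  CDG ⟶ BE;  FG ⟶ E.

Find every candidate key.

BCFJ, CDGJ, CEGJ, CFGJ, CGHJ

Attributes C, J never appear on any right-hand side, so every candidate key must contain {C, J}.
{C, J}⁺ = {C, J}, which is not all of the schema, so we must add further attributes.
{B, C, F, J}⁺: BFJ→DGH adds D, G, H; CDG→BE adds E → {B, C, D, E, F, G, H, J}. Minimal: {C, F, J}⁺ = {C, F, J}; {B, F, J}⁺ = {B, D, E, F, G, H, J}; {B, C, J}⁺ = {B, C, J}; … — none reach the full schema.
{C, D, G, J}⁺: CDG→BE adds B, E; EG→DH adds H; CGH→DF adds F → {B, C, D, E, F, G, H, J}. Minimal: {D, G, J}⁺ = {D, G, J}; {C, G, J}⁺ = {C, G, J}; {C, D, J}⁺ = {C, D, J}; … — none reach the full schema.
{C, E, G, J}⁺: EG→DH adds D, H; CDG→BE adds B; CGH→DF adds F → {B, C, D, E, F, G, H, J}. Minimal: {E, G, J}⁺ = {D, E, G, H, J}; {C, G, J}⁺ = {C, G, J}; {C, E, J}⁺ = {C, E, J}; … — none reach the full schema.
{C, F, G, J}⁺: FG→E adds E; EG→DH adds D, H; CDG→BE adds B → {B, C, D, E, F, G, H, J}. Minimal: {F, G, J}⁺ = {D, E, F, G, H, J}; {C, G, J}⁺ = {C, G, J}; {C, F, J}⁺ = {C, F, J}; … — none reach the full schema.
{C, G, H, J}⁺: CGH→DF adds D, F; CDG→BE adds B, E → {B, C, D, E, F, G, H, J}. Minimal: {G, H, J}⁺ = {G, H, J}; {C, H, J}⁺ = {C, H, J}; {C, G, J}⁺ = {C, G, J}; … — none reach the full schema.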